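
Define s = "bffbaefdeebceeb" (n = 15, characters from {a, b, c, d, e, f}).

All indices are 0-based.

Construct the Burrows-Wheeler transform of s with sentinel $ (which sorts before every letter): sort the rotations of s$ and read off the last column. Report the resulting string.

bbefe$bfeecdafeb

rank  rotation          last
    0  $bffbaefdeebceeb  b
    1  aefdeebceeb$bffb  b
    2  b$bffbaefdeebcee  e
    3  baefdeebceeb$bff  f
    4  bceeb$bffbaefdee  e
    5  bffbaefdeebceeb$  $
    6  ceeb$bffbaefdeeb  b
    7  deebceeb$bffbaef  f
    8  eb$bffbaefdeebce  e
    9  ebceeb$bffbaefde  e
   10  eeb$bffbaefdeebc  c
   11  eebceeb$bffbaefd  d
   12  efdeebceeb$bffba  a
   13  fbaefdeebceeb$bf  f
   14  fdeebceeb$bffbae  e
   15  ffbaefdeebceeb$b  b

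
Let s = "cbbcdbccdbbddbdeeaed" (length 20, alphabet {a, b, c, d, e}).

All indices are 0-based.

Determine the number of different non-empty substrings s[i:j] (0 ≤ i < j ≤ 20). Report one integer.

188

rank→(start, suffix):
  0 → (17, 'aed')
  1 → (1, 'bbcdbccdbbddbdeeaed')
  2 → (9, 'bbddbdeeaed')
  3 → (5, 'bccdbbddbdeeaed')
  4 → (2, 'bcdbccdbbddbdeeaed')
  5 → (10, 'bddbdeeaed')
  6 → (13, 'bdeeaed')
  7 → (0, 'cbbcdbccdbbddbdeeaed')
  8 → (6, 'ccdbbddbdeeaed')
  9 → (7, 'cdbbddbdeeaed')
  10 → (3, 'cdbccdbbddbdeeaed')
  11 → (19, 'd')
  12 → (8, 'dbbddbdeeaed')
  13 → (4, 'dbccdbbddbdeeaed')
  14 → (12, 'dbdeeaed')
  15 → (11, 'ddbdeeaed')
  16 → (14, 'deeaed')
  17 → (16, 'eaed')
  18 → (18, 'ed')
  19 → (15, 'eeaed')

SA = [17, 1, 9, 5, 2, 10, 13, 0, 6, 7, 3, 19, 8, 4, 12, 11, 14, 16, 18, 15]
i: (SA[i-1],SA[i]) lcp shared
  1: (17,1) 0 ''
  2: (1,9) 2 'bb'
  3: (9,5) 1 'b'
  4: (5,2) 2 'bc'
  5: (2,10) 1 'b'
  6: (10,13) 2 'bd'
  7: (13,0) 0 ''
  8: (0,6) 1 'c'
  9: (6,7) 1 'c'
  10: (7,3) 3 'cdb'
  11: (3,19) 0 ''
  12: (19,8) 1 'd'
  13: (8,4) 2 'db'
  14: (4,12) 2 'db'
  15: (12,11) 1 'd'
  16: (11,14) 1 'd'
  17: (14,16) 0 ''
  18: (16,18) 1 'e'
  19: (18,15) 1 'e'

n(n+1)/2 = 20·21/2 = 210
Σ LCP = 0 + 0 + 2 + 1 + 2 + 1 + 2 + 0 + 1 + 1 + 3 + 0 + 1 + 2 + 2 + 1 + 1 + 0 + 1 + 1 = 22
distinct = 210 − 22 = 188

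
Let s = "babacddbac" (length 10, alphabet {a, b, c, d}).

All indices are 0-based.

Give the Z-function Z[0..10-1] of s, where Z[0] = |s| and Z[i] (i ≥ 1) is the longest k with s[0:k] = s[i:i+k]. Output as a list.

[10, 0, 2, 0, 0, 0, 0, 2, 0, 0]

Z[0]=10
i=1: fresh scan; Z[1]=0
i=2: fresh scan; Z[2]=2 scan→box=[2,4)
i=3: min(r-i=1, Z[1]=0)=0; Z[3]=0
i=4: fresh scan; Z[4]=0
i=5: fresh scan; Z[5]=0
i=6: fresh scan; Z[6]=0
i=7: fresh scan; Z[7]=2 scan→box=[7,9)
i=8: min(r-i=1, Z[1]=0)=0; Z[8]=0
i=9: fresh scan; Z[9]=0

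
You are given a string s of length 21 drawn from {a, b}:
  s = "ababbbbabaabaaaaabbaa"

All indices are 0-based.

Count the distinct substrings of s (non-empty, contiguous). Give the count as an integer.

183

rank→(start, suffix):
  0 → (20, 'a')
  1 → (19, 'aa')
  2 → (12, 'aaaaabbaa')
  3 → (13, 'aaaabbaa')
  4 → (14, 'aaabbaa')
  5 → (9, 'aabaaaaabbaa')
  6 → (15, 'aabbaa')
  7 → (10, 'abaaaaabbaa')
  8 → (7, 'abaabaaaaabbaa')
  9 → (0, 'ababbbbabaabaaaaabbaa')
  10 → (16, 'abbaa')
  11 → (2, 'abbbbabaabaaaaabbaa')
  12 → (18, 'baa')
  13 → (11, 'baaaaabbaa')
  14 → (8, 'baabaaaaabbaa')
  15 → (6, 'babaabaaaaabbaa')
  16 → (1, 'babbbbabaabaaaaabbaa')
  17 → (17, 'bbaa')
  18 → (5, 'bbabaabaaaaabbaa')
  19 → (4, 'bbbabaabaaaaabbaa')
  20 → (3, 'bbbbabaabaaaaabbaa')

SA = [20, 19, 12, 13, 14, 9, 15, 10, 7, 0, 16, 2, 18, 11, 8, 6, 1, 17, 5, 4, 3]
rank  pair      lcp
   1  s[20:],s[19:]  1  'a'
   2  s[19:],s[12:]  2  'aa'
   3  s[12:],s[13:]  4  'aaaa'
   4  s[13:],s[14:]  3  'aaa'
   5  s[14:],s[9:]  2  'aa'
   6  s[9:],s[15:]  3  'aab'
   7  s[15:],s[10:]  1  'a'
   8  s[10:],s[7:]  4  'abaa'
   9  s[7:],s[0:]  3  'aba'
  10  s[0:],s[16:]  2  'ab'
  11  s[16:],s[2:]  3  'abb'
  12  s[2:],s[18:]  0  ''
  13  s[18:],s[11:]  3  'baa'
  14  s[11:],s[8:]  3  'baa'
  15  s[8:],s[6:]  2  'ba'
  16  s[6:],s[1:]  3  'bab'
  17  s[1:],s[17:]  1  'b'
  18  s[17:],s[5:]  3  'bba'
  19  s[5:],s[4:]  2  'bb'
  20  s[4:],s[3:]  3  'bbb'

n(n+1)/2 = 21·22/2 = 231
Σ LCP = 0 + 1 + 2 + 4 + 3 + 2 + 3 + 1 + 4 + 3 + 2 + 3 + 0 + 3 + 3 + 2 + 3 + 1 + 3 + 2 + 3 = 48
distinct = 231 − 48 = 183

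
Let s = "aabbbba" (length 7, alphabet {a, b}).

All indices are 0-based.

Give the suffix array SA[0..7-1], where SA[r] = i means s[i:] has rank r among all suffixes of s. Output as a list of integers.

[6, 0, 1, 5, 4, 3, 2]

rank | idx | suffix
   0 |   6 | a
   1 |   0 | aabbbba
   2 |   1 | abbbba
   3 |   5 | ba
   4 |   4 | bba
   5 |   3 | bbba
   6 |   2 | bbbba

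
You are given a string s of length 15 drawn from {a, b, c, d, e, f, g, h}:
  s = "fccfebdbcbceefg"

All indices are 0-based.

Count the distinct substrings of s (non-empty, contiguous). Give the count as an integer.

110

sorted suffixes:
  #0 SA[0]=7  'bcbceefg'
  #1 SA[1]=9  'bceefg'
  #2 SA[2]=5  'bdbcbceefg'
  #3 SA[3]=8  'cbceefg'
  #4 SA[4]=1  'ccfebdbcbceefg'
  #5 SA[5]=10  'ceefg'
  #6 SA[6]=2  'cfebdbcbceefg'
  #7 SA[7]=6  'dbcbceefg'
  #8 SA[8]=4  'ebdbcbceefg'
  #9 SA[9]=11  'eefg'
  #10 SA[10]=12  'efg'
  #11 SA[11]=0  'fccfebdbcbceefg'
  #12 SA[12]=3  'febdbcbceefg'
  #13 SA[13]=13  'fg'
  #14 SA[14]=14  'g'

SA = [7, 9, 5, 8, 1, 10, 2, 6, 4, 11, 12, 0, 3, 13, 14]
i: (SA[i-1],SA[i]) lcp shared
  1: (7,9) 2 'bc'
  2: (9,5) 1 'b'
  3: (5,8) 0 ''
  4: (8,1) 1 'c'
  5: (1,10) 1 'c'
  6: (10,2) 1 'c'
  7: (2,6) 0 ''
  8: (6,4) 0 ''
  9: (4,11) 1 'e'
  10: (11,12) 1 'e'
  11: (12,0) 0 ''
  12: (0,3) 1 'f'
  13: (3,13) 1 'f'
  14: (13,14) 0 ''

n(n+1)/2 = 15·16/2 = 120
Σ LCP = 0 + 2 + 1 + 0 + 1 + 1 + 1 + 0 + 0 + 1 + 1 + 0 + 1 + 1 + 0 = 10
distinct = 120 − 10 = 110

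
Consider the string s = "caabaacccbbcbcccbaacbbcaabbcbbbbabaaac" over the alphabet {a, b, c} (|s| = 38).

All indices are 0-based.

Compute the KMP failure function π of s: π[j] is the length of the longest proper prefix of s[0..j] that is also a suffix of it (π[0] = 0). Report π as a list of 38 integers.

π[0] = 0
j=1 s[j]='a': π[1]=0 (border '')
j=2 s[j]='a': π[2]=0 (border '')
j=3 s[j]='b': π[3]=0 (border '')
j=4 s[j]='a': π[4]=0 (border '')
j=5 s[j]='a': π[5]=0 (border '')
j=6 s[j]='c': π[6]=1 (border 'c')
j=7 s[j]='c': k: 1→0; π[7]=1 (border 'c')
j=8 s[j]='c': k: 1→0; π[8]=1 (border 'c')
j=9 s[j]='b': k: 1→0; π[9]=0 (border '')
j=10 s[j]='b': π[10]=0 (border '')
j=11 s[j]='c': π[11]=1 (border 'c')
j=12 s[j]='b': k: 1→0; π[12]=0 (border '')
j=13 s[j]='c': π[13]=1 (border 'c')
j=14 s[j]='c': k: 1→0; π[14]=1 (border 'c')
j=15 s[j]='c': k: 1→0; π[15]=1 (border 'c')
j=16 s[j]='b': k: 1→0; π[16]=0 (border '')
j=17 s[j]='a': π[17]=0 (border '')
j=18 s[j]='a': π[18]=0 (border '')
j=19 s[j]='c': π[19]=1 (border 'c')
j=20 s[j]='b': k: 1→0; π[20]=0 (border '')
j=21 s[j]='b': π[21]=0 (border '')
j=22 s[j]='c': π[22]=1 (border 'c')
j=23 s[j]='a': π[23]=2 (border 'ca')
j=24 s[j]='a': π[24]=3 (border 'caa')
j=25 s[j]='b': π[25]=4 (border 'caab')
j=26 s[j]='b': k: 4→0; π[26]=0 (border '')
j=27 s[j]='c': π[27]=1 (border 'c')
j=28 s[j]='b': k: 1→0; π[28]=0 (border '')
j=29 s[j]='b': π[29]=0 (border '')
j=30 s[j]='b': π[30]=0 (border '')
j=31 s[j]='b': π[31]=0 (border '')
j=32 s[j]='a': π[32]=0 (border '')
j=33 s[j]='b': π[33]=0 (border '')
j=34 s[j]='a': π[34]=0 (border '')
j=35 s[j]='a': π[35]=0 (border '')
j=36 s[j]='a': π[36]=0 (border '')
j=37 s[j]='c': π[37]=1 (border 'c')

[0, 0, 0, 0, 0, 0, 1, 1, 1, 0, 0, 1, 0, 1, 1, 1, 0, 0, 0, 1, 0, 0, 1, 2, 3, 4, 0, 1, 0, 0, 0, 0, 0, 0, 0, 0, 0, 1]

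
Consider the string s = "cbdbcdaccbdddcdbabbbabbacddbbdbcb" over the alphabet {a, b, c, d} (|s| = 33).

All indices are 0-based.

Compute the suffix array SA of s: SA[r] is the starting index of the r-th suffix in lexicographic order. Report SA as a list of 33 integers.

rank | idx | suffix
   0 |  20 | abbacddbbdbcb
   1 |  16 | abbbabbacddbbdbcb
   2 |   6 | accbdddcdbabbbabbacddbbdbcb
   3 |  23 | acddbbdbcb
   4 |  32 | b
   5 |  19 | babbacddbbdbcb
   6 |  15 | babbbabbacddbbdbcb
   7 |  22 | bacddbbdbcb
   8 |  18 | bbabbacddbbdbcb
   9 |  21 | bbacddbbdbcb
  10 |  17 | bbbabbacddbbdbcb
  11 |  27 | bbdbcb
  12 |  30 | bcb
  13 |   3 | bcdaccbdddcdbabbbabbacddbbdbcb
  14 |  28 | bdbcb
  15 |   1 | bdbcdaccbdddcdbabbbabbacddbbdbcb
  16 |   9 | bdddcdbabbbabbacddbbdbcb
  17 |  31 | cb
  18 |   0 | cbdbcdaccbdddcdbabbbabbacddbbdbcb
  19 |   8 | cbdddcdbabbbabbacddbbdbcb
  20 |   7 | ccbdddcdbabbbabbacddbbdbcb
  21 |   4 | cdaccbdddcdbabbbabbacddbbdbcb
  22 |  13 | cdbabbbabbacddbbdbcb
  23 |  24 | cddbbdbcb
  24 |   5 | daccbdddcdbabbbabbacddbbdbcb
  25 |  14 | dbabbbabbacddbbdbcb
  26 |  26 | dbbdbcb
  27 |  29 | dbcb
  28 |   2 | dbcdaccbdddcdbabbbabbacddbbdbcb
  29 |  12 | dcdbabbbabbacddbbdbcb
  30 |  25 | ddbbdbcb
  31 |  11 | ddcdbabbbabbacddbbdbcb
  32 |  10 | dddcdbabbbabbacddbbdbcb

[20, 16, 6, 23, 32, 19, 15, 22, 18, 21, 17, 27, 30, 3, 28, 1, 9, 31, 0, 8, 7, 4, 13, 24, 5, 14, 26, 29, 2, 12, 25, 11, 10]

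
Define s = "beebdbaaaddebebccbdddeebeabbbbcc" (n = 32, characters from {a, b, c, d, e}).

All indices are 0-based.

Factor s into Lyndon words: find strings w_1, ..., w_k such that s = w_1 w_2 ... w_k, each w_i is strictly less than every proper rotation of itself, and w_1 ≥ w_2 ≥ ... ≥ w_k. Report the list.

emit factor 1: 'bee' (i=0, period=3)
emit factor 2: 'bd' (i=3, period=2)
emit factor 3: 'b' (i=5, period=1)
emit factor 4: 'aaaddebebccbdddeebeabbbbcc' (i=6, period=26)

["bee", "bd", "b", "aaaddebebccbdddeebeabbbbcc"]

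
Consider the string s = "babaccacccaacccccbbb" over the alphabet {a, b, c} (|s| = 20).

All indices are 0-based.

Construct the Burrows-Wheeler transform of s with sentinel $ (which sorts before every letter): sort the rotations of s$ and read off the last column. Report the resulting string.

rank  rotation               last
    0  $babaccacccaacccccbbb  b
    1  aacccccbbb$babaccaccc  c
    2  abaccacccaacccccbbb$b  b
    3  accacccaacccccbbb$bab  b
    4  acccaacccccbbb$babacc  c
    5  acccccbbb$babaccaccca  a
    6  b$babaccacccaacccccbb  b
    7  babaccacccaacccccbbb$  $
    8  baccacccaacccccbbb$ba  a
    9  bb$babaccacccaacccccb  b
   10  bbb$babaccacccaaccccc  c
   11  caacccccbbb$babaccacc  c
   12  cacccaacccccbbb$babac  c
   13  cbbb$babaccacccaacccc  c
   14  ccaacccccbbb$babaccac  c
   15  ccacccaacccccbbb$baba  a
   16  ccbbb$babaccacccaaccc  c
   17  cccaacccccbbb$babacca  a
   18  cccbbb$babaccacccaacc  c
   19  ccccbbb$babaccacccaac  c
   20  cccccbbb$babaccacccaa  a

bcbbcab$abcccccacacca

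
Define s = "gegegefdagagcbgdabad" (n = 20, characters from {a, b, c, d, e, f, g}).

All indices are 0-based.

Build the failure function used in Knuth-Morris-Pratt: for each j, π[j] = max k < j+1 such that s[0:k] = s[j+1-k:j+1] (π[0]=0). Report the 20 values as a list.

[0, 0, 1, 2, 3, 4, 0, 0, 0, 1, 0, 1, 0, 0, 1, 0, 0, 0, 0, 0]

π[0] = 0
j=1 s[j]='e': π[1]=0 (border '')
j=2 s[j]='g': π[2]=1 (border 'g')
j=3 s[j]='e': π[3]=2 (border 'ge')
j=4 s[j]='g': π[4]=3 (border 'geg')
j=5 s[j]='e': π[5]=4 (border 'gege')
j=6 s[j]='f': k: 4→2→0; π[6]=0 (border '')
j=7 s[j]='d': π[7]=0 (border '')
j=8 s[j]='a': π[8]=0 (border '')
j=9 s[j]='g': π[9]=1 (border 'g')
j=10 s[j]='a': k: 1→0; π[10]=0 (border '')
j=11 s[j]='g': π[11]=1 (border 'g')
j=12 s[j]='c': k: 1→0; π[12]=0 (border '')
j=13 s[j]='b': π[13]=0 (border '')
j=14 s[j]='g': π[14]=1 (border 'g')
j=15 s[j]='d': k: 1→0; π[15]=0 (border '')
j=16 s[j]='a': π[16]=0 (border '')
j=17 s[j]='b': π[17]=0 (border '')
j=18 s[j]='a': π[18]=0 (border '')
j=19 s[j]='d': π[19]=0 (border '')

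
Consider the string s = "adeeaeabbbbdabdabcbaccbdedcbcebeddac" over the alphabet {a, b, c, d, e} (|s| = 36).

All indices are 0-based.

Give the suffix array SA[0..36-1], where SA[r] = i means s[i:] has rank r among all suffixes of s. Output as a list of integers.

[6, 15, 12, 34, 19, 0, 4, 18, 7, 8, 9, 16, 27, 13, 10, 22, 30, 35, 17, 26, 21, 20, 28, 14, 11, 33, 25, 32, 23, 1, 5, 3, 29, 24, 31, 2]

rank→(start, suffix):
  0 → (6, 'abbbbdabdabcbaccbdedcbcebeddac')
  1 → (15, 'abcbaccbdedcbcebeddac')
  2 → (12, 'abdabcbaccbdedcbcebeddac')
  3 → (34, 'ac')
  4 → (19, 'accbdedcbcebeddac')
  5 → (0, 'adeeaeabbbbdabdabcbaccbdedcbcebeddac')
  6 → (4, 'aeabbbbdabdabcbaccbdedcbcebeddac')
  7 → (18, 'baccbdedcbcebeddac')
  8 → (7, 'bbbbdabdabcbaccbdedcbcebeddac')
  9 → (8, 'bbbdabdabcbaccbdedcbcebeddac')
  10 → (9, 'bbdabdabcbaccbdedcbcebeddac')
  11 → (16, 'bcbaccbdedcbcebeddac')
  12 → (27, 'bcebeddac')
  13 → (13, 'bdabcbaccbdedcbcebeddac')
  14 → (10, 'bdabdabcbaccbdedcbcebeddac')
  15 → (22, 'bdedcbcebeddac')
  16 → (30, 'beddac')
  17 → (35, 'c')
  18 → (17, 'cbaccbdedcbcebeddac')
  19 → (26, 'cbcebeddac')
  20 → (21, 'cbdedcbcebeddac')
  21 → (20, 'ccbdedcbcebeddac')
  22 → (28, 'cebeddac')
  23 → (14, 'dabcbaccbdedcbcebeddac')
  24 → (11, 'dabdabcbaccbdedcbcebeddac')
  25 → (33, 'dac')
  26 → (25, 'dcbcebeddac')
  27 → (32, 'ddac')
  28 → (23, 'dedcbcebeddac')
  29 → (1, 'deeaeabbbbdabdabcbaccbdedcbcebeddac')
  30 → (5, 'eabbbbdabdabcbaccbdedcbcebeddac')
  31 → (3, 'eaeabbbbdabdabcbaccbdedcbcebeddac')
  32 → (29, 'ebeddac')
  33 → (24, 'edcbcebeddac')
  34 → (31, 'eddac')
  35 → (2, 'eeaeabbbbdabdabcbaccbdedcbcebeddac')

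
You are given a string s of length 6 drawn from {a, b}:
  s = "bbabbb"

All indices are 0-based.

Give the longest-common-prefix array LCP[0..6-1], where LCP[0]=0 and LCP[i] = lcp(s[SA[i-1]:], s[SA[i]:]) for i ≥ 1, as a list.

[0, 0, 1, 1, 2, 2]

sorted suffixes:
  #0 SA[0]=2  'abbb'
  #1 SA[1]=5  'b'
  #2 SA[2]=1  'babbb'
  #3 SA[3]=4  'bb'
  #4 SA[4]=0  'bbabbb'
  #5 SA[5]=3  'bbb'

SA = [2, 5, 1, 4, 0, 3]
[i] adj suffixes → lcp
  [1] 2/5 → 0 ('')
  [2] 5/1 → 1 ('b')
  [3] 1/4 → 1 ('b')
  [4] 4/0 → 2 ('bb')
  [5] 0/3 → 2 ('bb')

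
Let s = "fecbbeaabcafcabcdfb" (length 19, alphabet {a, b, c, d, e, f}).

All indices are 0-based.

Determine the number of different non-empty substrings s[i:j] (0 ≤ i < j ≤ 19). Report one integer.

173

rank | idx | suffix
   0 |   6 | aabcafcabcdfb
   1 |   7 | abcafcabcdfb
   2 |  13 | abcdfb
   3 |  10 | afcabcdfb
   4 |  18 | b
   5 |   3 | bbeaabcafcabcdfb
   6 |   8 | bcafcabcdfb
   7 |  14 | bcdfb
   8 |   4 | beaabcafcabcdfb
   9 |  12 | cabcdfb
  10 |   9 | cafcabcdfb
  11 |   2 | cbbeaabcafcabcdfb
  12 |  15 | cdfb
  13 |  16 | dfb
  14 |   5 | eaabcafcabcdfb
  15 |   1 | ecbbeaabcafcabcdfb
  16 |  17 | fb
  17 |  11 | fcabcdfb
  18 |   0 | fecbbeaabcafcabcdfb

SA = [6, 7, 13, 10, 18, 3, 8, 14, 4, 12, 9, 2, 15, 16, 5, 1, 17, 11, 0]
rank  pair      lcp
   1  s[6:],s[7:]  1  'a'
   2  s[7:],s[13:]  3  'abc'
   3  s[13:],s[10:]  1  'a'
   4  s[10:],s[18:]  0  ''
   5  s[18:],s[3:]  1  'b'
   6  s[3:],s[8:]  1  'b'
   7  s[8:],s[14:]  2  'bc'
   8  s[14:],s[4:]  1  'b'
   9  s[4:],s[12:]  0  ''
  10  s[12:],s[9:]  2  'ca'
  11  s[9:],s[2:]  1  'c'
  12  s[2:],s[15:]  1  'c'
  13  s[15:],s[16:]  0  ''
  14  s[16:],s[5:]  0  ''
  15  s[5:],s[1:]  1  'e'
  16  s[1:],s[17:]  0  ''
  17  s[17:],s[11:]  1  'f'
  18  s[11:],s[0:]  1  'f'

n(n+1)/2 = 19·20/2 = 190
Σ LCP = 0 + 1 + 3 + 1 + 0 + 1 + 1 + 2 + 1 + 0 + 2 + 1 + 1 + 0 + 0 + 1 + 0 + 1 + 1 = 17
distinct = 190 − 17 = 173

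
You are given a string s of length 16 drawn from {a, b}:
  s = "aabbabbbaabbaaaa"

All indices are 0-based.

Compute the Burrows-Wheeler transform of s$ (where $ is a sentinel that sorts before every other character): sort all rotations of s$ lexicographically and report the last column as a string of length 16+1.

rank  rotation           last
    0  $aabbabbbaabbaaaa  a
    1  a$aabbabbbaabbaaa  a
    2  aa$aabbabbbaabbaa  a
    3  aaa$aabbabbbaabba  a
    4  aaaa$aabbabbbaabb  b
    5  aabbaaaa$aabbabbb  b
    6  aabbabbbaabbaaaa$  $
    7  abbaaaa$aabbabbba  a
    8  abbabbbaabbaaaa$a  a
    9  abbbaabbaaaa$aabb  b
   10  baaaa$aabbabbbaab  b
   11  baabbaaaa$aabbabb  b
   12  babbbaabbaaaa$aab  b
   13  bbaaaa$aabbabbbaa  a
   14  bbaabbaaaa$aabbab  b
   15  bbabbbaabbaaaa$aa  a
   16  bbbaabbaaaa$aabba  a

aaaabb$aabbbbabaa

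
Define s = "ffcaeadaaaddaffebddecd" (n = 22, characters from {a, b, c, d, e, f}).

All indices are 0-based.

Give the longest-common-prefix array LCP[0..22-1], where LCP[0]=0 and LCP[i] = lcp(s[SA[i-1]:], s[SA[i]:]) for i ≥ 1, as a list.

sorted suffixes:
  #0 SA[0]=7  'aaaddaffebddecd'
  #1 SA[1]=8  'aaddaffebddecd'
  #2 SA[2]=5  'adaaaddaffebddecd'
  #3 SA[3]=9  'addaffebddecd'
  #4 SA[4]=3  'aeadaaaddaffebddecd'
  #5 SA[5]=12  'affebddecd'
  #6 SA[6]=16  'bddecd'
  #7 SA[7]=2  'caeadaaaddaffebddecd'
  #8 SA[8]=20  'cd'
  #9 SA[9]=21  'd'
  #10 SA[10]=6  'daaaddaffebddecd'
  #11 SA[11]=11  'daffebddecd'
  #12 SA[12]=10  'ddaffebddecd'
  #13 SA[13]=17  'ddecd'
  #14 SA[14]=18  'decd'
  #15 SA[15]=4  'eadaaaddaffebddecd'
  #16 SA[16]=15  'ebddecd'
  #17 SA[17]=19  'ecd'
  #18 SA[18]=1  'fcaeadaaaddaffebddecd'
  #19 SA[19]=14  'febddecd'
  #20 SA[20]=0  'ffcaeadaaaddaffebddecd'
  #21 SA[21]=13  'ffebddecd'

SA = [7, 8, 5, 9, 3, 12, 16, 2, 20, 21, 6, 11, 10, 17, 18, 4, 15, 19, 1, 14, 0, 13]
i: (SA[i-1],SA[i]) lcp shared
  1: (7,8) 2 'aa'
  2: (8,5) 1 'a'
  3: (5,9) 2 'ad'
  4: (9,3) 1 'a'
  5: (3,12) 1 'a'
  6: (12,16) 0 ''
  7: (16,2) 0 ''
  8: (2,20) 1 'c'
  9: (20,21) 0 ''
  10: (21,6) 1 'd'
  11: (6,11) 2 'da'
  12: (11,10) 1 'd'
  13: (10,17) 2 'dd'
  14: (17,18) 1 'd'
  15: (18,4) 0 ''
  16: (4,15) 1 'e'
  17: (15,19) 1 'e'
  18: (19,1) 0 ''
  19: (1,14) 1 'f'
  20: (14,0) 1 'f'
  21: (0,13) 2 'ff'

[0, 2, 1, 2, 1, 1, 0, 0, 1, 0, 1, 2, 1, 2, 1, 0, 1, 1, 0, 1, 1, 2]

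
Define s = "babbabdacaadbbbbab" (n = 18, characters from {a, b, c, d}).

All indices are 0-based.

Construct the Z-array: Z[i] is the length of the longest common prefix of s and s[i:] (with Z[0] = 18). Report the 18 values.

Z[0]=18
i=1: outside box; Z[1]=0
i=2: outside box; Z[2]=1 scan→box=[2,3)
i=3: outside box; Z[3]=3 scan→box=[3,6)
i=4: min(r-i=2, Z[1]=0)=0; Z[4]=0
i=5: min(r-i=1, Z[2]=1)=1; Z[5]=1
i=6: outside box; Z[6]=0
i=7: outside box; Z[7]=0
i=8: outside box; Z[8]=0
i=9: outside box; Z[9]=0
i=10: outside box; Z[10]=0
i=11: outside box; Z[11]=0
i=12: outside box; Z[12]=1 scan→box=[12,13)
i=13: outside box; Z[13]=1 scan→box=[13,14)
i=14: outside box; Z[14]=1 scan→box=[14,15)
i=15: outside box; Z[15]=3 scan→box=[15,18)
i=16: min(r-i=2, Z[1]=0)=0; Z[16]=0
i=17: min(r-i=1, Z[2]=1)=1; Z[17]=1

[18, 0, 1, 3, 0, 1, 0, 0, 0, 0, 0, 0, 1, 1, 1, 3, 0, 1]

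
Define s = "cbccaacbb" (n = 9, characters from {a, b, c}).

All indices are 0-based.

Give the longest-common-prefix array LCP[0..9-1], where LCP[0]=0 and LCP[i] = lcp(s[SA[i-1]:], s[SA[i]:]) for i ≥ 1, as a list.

rank | idx | suffix
   0 |   4 | aacbb
   1 |   5 | acbb
   2 |   8 | b
   3 |   7 | bb
   4 |   1 | bccaacbb
   5 |   3 | caacbb
   6 |   6 | cbb
   7 |   0 | cbccaacbb
   8 |   2 | ccaacbb

SA = [4, 5, 8, 7, 1, 3, 6, 0, 2]
i: (SA[i-1],SA[i]) lcp shared
  1: (4,5) 1 'a'
  2: (5,8) 0 ''
  3: (8,7) 1 'b'
  4: (7,1) 1 'b'
  5: (1,3) 0 ''
  6: (3,6) 1 'c'
  7: (6,0) 2 'cb'
  8: (0,2) 1 'c'

[0, 1, 0, 1, 1, 0, 1, 2, 1]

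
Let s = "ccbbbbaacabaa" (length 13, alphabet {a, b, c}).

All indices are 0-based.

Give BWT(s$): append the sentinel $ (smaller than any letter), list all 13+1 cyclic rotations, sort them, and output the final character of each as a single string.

aabbcaabbbcac$

rank  rotation        last
    0  $ccbbbbaacabaa  a
    1  a$ccbbbbaacaba  a
    2  aa$ccbbbbaacab  b
    3  aacabaa$ccbbbb  b
    4  abaa$ccbbbbaac  c
    5  acabaa$ccbbbba  a
    6  baa$ccbbbbaaca  a
    7  baacabaa$ccbbb  b
    8  bbaacabaa$ccbb  b
    9  bbbaacabaa$ccb  b
   10  bbbbaacabaa$cc  c
   11  cabaa$ccbbbbaa  a
   12  cbbbbaacabaa$c  c
   13  ccbbbbaacabaa$  $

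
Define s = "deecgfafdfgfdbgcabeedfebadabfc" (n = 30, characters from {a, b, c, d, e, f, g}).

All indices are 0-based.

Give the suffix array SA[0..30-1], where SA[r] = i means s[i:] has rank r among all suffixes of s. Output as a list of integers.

rank | idx | suffix
   0 |  16 | abeedfebadabfc
   1 |  26 | abfc
   2 |  24 | adabfc
   3 |   6 | afdfgfdbgcabeedfebadabfc
   4 |  23 | badabfc
   5 |  17 | beedfebadabfc
   6 |  27 | bfc
   7 |  13 | bgcabeedfebadabfc
   8 |  29 | c
   9 |  15 | cabeedfebadabfc
  10 |   3 | cgfafdfgfdbgcabeedfebadabfc
  11 |  25 | dabfc
  12 |  12 | dbgcabeedfebadabfc
  13 |   0 | deecgfafdfgfdbgcabeedfebadabfc
  14 |  20 | dfebadabfc
  15 |   8 | dfgfdbgcabeedfebadabfc
  16 |  22 | ebadabfc
  17 |   2 | ecgfafdfgfdbgcabeedfebadabfc
  18 |  19 | edfebadabfc
  19 |   1 | eecgfafdfgfdbgcabeedfebadabfc
  20 |  18 | eedfebadabfc
  21 |   5 | fafdfgfdbgcabeedfebadabfc
  22 |  28 | fc
  23 |  11 | fdbgcabeedfebadabfc
  24 |   7 | fdfgfdbgcabeedfebadabfc
  25 |  21 | febadabfc
  26 |   9 | fgfdbgcabeedfebadabfc
  27 |  14 | gcabeedfebadabfc
  28 |   4 | gfafdfgfdbgcabeedfebadabfc
  29 |  10 | gfdbgcabeedfebadabfc

[16, 26, 24, 6, 23, 17, 27, 13, 29, 15, 3, 25, 12, 0, 20, 8, 22, 2, 19, 1, 18, 5, 28, 11, 7, 21, 9, 14, 4, 10]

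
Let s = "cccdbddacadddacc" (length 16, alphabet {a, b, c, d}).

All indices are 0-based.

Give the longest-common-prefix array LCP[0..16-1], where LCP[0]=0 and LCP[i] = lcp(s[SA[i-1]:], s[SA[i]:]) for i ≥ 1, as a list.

[0, 2, 1, 0, 0, 1, 1, 2, 2, 1, 0, 3, 1, 1, 4, 2]

rank | idx | suffix
   0 |   7 | acadddacc
   1 |  13 | acc
   2 |   9 | adddacc
   3 |   4 | bddacadddacc
   4 |  15 | c
   5 |   8 | cadddacc
   6 |  14 | cc
   7 |   0 | cccdbddacadddacc
   8 |   1 | ccdbddacadddacc
   9 |   2 | cdbddacadddacc
  10 |   6 | dacadddacc
  11 |  12 | dacc
  12 |   3 | dbddacadddacc
  13 |   5 | ddacadddacc
  14 |  11 | ddacc
  15 |  10 | dddacc

SA = [7, 13, 9, 4, 15, 8, 14, 0, 1, 2, 6, 12, 3, 5, 11, 10]
[i] adj suffixes → lcp
  [1] 7/13 → 2 ('ac')
  [2] 13/9 → 1 ('a')
  [3] 9/4 → 0 ('')
  [4] 4/15 → 0 ('')
  [5] 15/8 → 1 ('c')
  [6] 8/14 → 1 ('c')
  [7] 14/0 → 2 ('cc')
  [8] 0/1 → 2 ('cc')
  [9] 1/2 → 1 ('c')
  [10] 2/6 → 0 ('')
  [11] 6/12 → 3 ('dac')
  [12] 12/3 → 1 ('d')
  [13] 3/5 → 1 ('d')
  [14] 5/11 → 4 ('ddac')
  [15] 11/10 → 2 ('dd')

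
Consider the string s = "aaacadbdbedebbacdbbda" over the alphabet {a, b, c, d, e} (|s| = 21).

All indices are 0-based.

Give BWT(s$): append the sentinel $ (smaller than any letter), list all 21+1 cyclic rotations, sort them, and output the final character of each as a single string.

ad$aabcbedbddaabcabedb

rank  rotation                last
    0  $aaacadbdbedebbacdbbda  a
    1  a$aaacadbdbedebbacdbbd  d
    2  aaacadbdbedebbacdbbda$  $
    3  aacadbdbedebbacdbbda$a  a
    4  acadbdbedebbacdbbda$aa  a
    5  acdbbda$aaacadbdbedebb  b
    6  adbdbedebbacdbbda$aaac  c
    7  bacdbbda$aaacadbdbedeb  b
    8  bbacdbbda$aaacadbdbede  e
    9  bbda$aaacadbdbedebbacd  d
   10  bda$aaacadbdbedebbacdb  b
   11  bdbedebbacdbbda$aaacad  d
   12  bedebbacdbbda$aaacadbd  d
   13  cadbdbedebbacdbbda$aaa  a
   14  cdbbda$aaacadbdbedebba  a
   15  da$aaacadbdbedebbacdbb  b
   16  dbbda$aaacadbdbedebbac  c
   17  dbdbedebbacdbbda$aaaca  a
   18  dbedebbacdbbda$aaacadb  b
   19  debbacdbbda$aaacadbdbe  e
   20  ebbacdbbda$aaacadbdbed  d
   21  edebbacdbbda$aaacadbdb  b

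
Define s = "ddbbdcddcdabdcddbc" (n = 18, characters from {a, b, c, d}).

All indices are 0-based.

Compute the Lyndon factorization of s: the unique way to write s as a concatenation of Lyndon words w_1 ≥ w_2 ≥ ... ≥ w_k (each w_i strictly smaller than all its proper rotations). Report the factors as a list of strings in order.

["d", "d", "bbdcddcd", "abdcddbc"]

emit factor 1: 'd' (i=0, period=1)
emit factor 2: 'd' (i=1, period=1)
emit factor 3: 'bbdcddcd' (i=2, period=8)
emit factor 4: 'abdcddbc' (i=10, period=8)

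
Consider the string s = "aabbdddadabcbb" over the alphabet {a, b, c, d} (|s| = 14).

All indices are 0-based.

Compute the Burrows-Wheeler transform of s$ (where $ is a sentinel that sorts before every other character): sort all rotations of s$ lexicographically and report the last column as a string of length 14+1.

rank  rotation         last
    0  $aabbdddadabcbb  b
    1  aabbdddadabcbb$  $
    2  abbdddadabcbb$a  a
    3  abcbb$aabbdddad  d
    4  adabcbb$aabbddd  d
    5  b$aabbdddadabcb  b
    6  bb$aabbdddadabc  c
    7  bbdddadabcbb$aa  a
    8  bcbb$aabbdddada  a
    9  bdddadabcbb$aab  b
   10  cbb$aabbdddadab  b
   11  dabcbb$aabbddda  a
   12  dadabcbb$aabbdd  d
   13  ddadabcbb$aabbd  d
   14  dddadabcbb$aabb  b

b$addbcaabbaddb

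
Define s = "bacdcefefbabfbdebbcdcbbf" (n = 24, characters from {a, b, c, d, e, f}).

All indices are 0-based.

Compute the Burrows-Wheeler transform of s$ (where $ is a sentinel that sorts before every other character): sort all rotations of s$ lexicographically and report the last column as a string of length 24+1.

rank  rotation                   last
    0  $bacdcefefbabfbdebbcdcbbf  f
    1  abfbdebbcdcbbf$bacdcefefb  b
    2  acdcefefbabfbdebbcdcbbf$b  b
    3  babfbdebbcdcbbf$bacdcefef  f
    4  bacdcefefbabfbdebbcdcbbf$  $
    5  bbcdcbbf$bacdcefefbabfbde  e
    6  bbf$bacdcefefbabfbdebbcdc  c
    7  bcdcbbf$bacdcefefbabfbdeb  b
    8  bdebbcdcbbf$bacdcefefbabf  f
    9  bf$bacdcefefbabfbdebbcdcb  b
   10  bfbdebbcdcbbf$bacdcefefba  a
   11  cbbf$bacdcefefbabfbdebbcd  d
   12  cdcbbf$bacdcefefbabfbdebb  b
   13  cdcefefbabfbdebbcdcbbf$ba  a
   14  cefefbabfbdebbcdcbbf$bacd  d
   15  dcbbf$bacdcefefbabfbdebbc  c
   16  dcefefbabfbdebbcdcbbf$bac  c
   17  debbcdcbbf$bacdcefefbabfb  b
   18  ebbcdcbbf$bacdcefefbabfbd  d
   19  efbabfbdebbcdcbbf$bacdcef  f
   20  efefbabfbdebbcdcbbf$bacdc  c
   21  f$bacdcefefbabfbdebbcdcbb  b
   22  fbabfbdebbcdcbbf$bacdcefe  e
   23  fbdebbcdcbbf$bacdcefefbab  b
   24  fefbabfbdebbcdcbbf$bacdce  e

fbbf$ecbfbadbadccbdfcbebe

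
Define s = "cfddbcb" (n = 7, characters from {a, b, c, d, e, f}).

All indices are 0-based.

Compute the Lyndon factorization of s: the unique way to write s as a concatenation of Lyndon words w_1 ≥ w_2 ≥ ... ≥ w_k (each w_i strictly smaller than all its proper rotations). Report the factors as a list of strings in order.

["cfdd", "bc", "b"]

emit factor 1: 'cfdd' (i=0, period=4)
emit factor 2: 'bc' (i=4, period=2)
emit factor 3: 'b' (i=6, period=1)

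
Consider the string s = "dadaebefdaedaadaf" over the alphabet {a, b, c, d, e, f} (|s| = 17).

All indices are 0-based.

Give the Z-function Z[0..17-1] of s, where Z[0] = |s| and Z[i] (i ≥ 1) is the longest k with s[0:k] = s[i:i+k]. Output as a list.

[17, 0, 2, 0, 0, 0, 0, 0, 2, 0, 0, 2, 0, 0, 2, 0, 0]

Z[0]=17
i=1: i≥r, start 0; Z[1]=0
i=2: i≥r, start 0; Z[2]=2 grow→box=[2,4)
i=3: min(r-i=1, Z[1]=0)=0; Z[3]=0
i=4: i≥r, start 0; Z[4]=0
i=5: i≥r, start 0; Z[5]=0
i=6: i≥r, start 0; Z[6]=0
i=7: i≥r, start 0; Z[7]=0
i=8: i≥r, start 0; Z[8]=2 grow→box=[8,10)
i=9: min(r-i=1, Z[1]=0)=0; Z[9]=0
i=10: i≥r, start 0; Z[10]=0
i=11: i≥r, start 0; Z[11]=2 grow→box=[11,13)
i=12: min(r-i=1, Z[1]=0)=0; Z[12]=0
i=13: i≥r, start 0; Z[13]=0
i=14: i≥r, start 0; Z[14]=2 grow→box=[14,16)
i=15: min(r-i=1, Z[1]=0)=0; Z[15]=0
i=16: i≥r, start 0; Z[16]=0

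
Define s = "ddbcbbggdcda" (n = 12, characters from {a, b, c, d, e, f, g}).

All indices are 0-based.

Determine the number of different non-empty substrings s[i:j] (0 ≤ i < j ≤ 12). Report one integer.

sorted suffixes:
  #0 SA[0]=11  'a'
  #1 SA[1]=4  'bbggdcda'
  #2 SA[2]=2  'bcbbggdcda'
  #3 SA[3]=5  'bggdcda'
  #4 SA[4]=3  'cbbggdcda'
  #5 SA[5]=9  'cda'
  #6 SA[6]=10  'da'
  #7 SA[7]=1  'dbcbbggdcda'
  #8 SA[8]=8  'dcda'
  #9 SA[9]=0  'ddbcbbggdcda'
  #10 SA[10]=7  'gdcda'
  #11 SA[11]=6  'ggdcda'

SA = [11, 4, 2, 5, 3, 9, 10, 1, 8, 0, 7, 6]
i: (SA[i-1],SA[i]) lcp shared
  1: (11,4) 0 ''
  2: (4,2) 1 'b'
  3: (2,5) 1 'b'
  4: (5,3) 0 ''
  5: (3,9) 1 'c'
  6: (9,10) 0 ''
  7: (10,1) 1 'd'
  8: (1,8) 1 'd'
  9: (8,0) 1 'd'
  10: (0,7) 0 ''
  11: (7,6) 1 'g'

n(n+1)/2 = 12·13/2 = 78
Σ LCP = 0 + 0 + 1 + 1 + 0 + 1 + 0 + 1 + 1 + 1 + 0 + 1 = 7
distinct = 78 − 7 = 71

71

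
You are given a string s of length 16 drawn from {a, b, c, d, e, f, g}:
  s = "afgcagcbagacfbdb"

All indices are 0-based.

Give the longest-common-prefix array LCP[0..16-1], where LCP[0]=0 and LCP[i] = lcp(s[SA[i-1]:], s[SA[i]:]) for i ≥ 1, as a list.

sorted suffixes:
  #0 SA[0]=10  'acfbdb'
  #1 SA[1]=0  'afgcagcbagacfbdb'
  #2 SA[2]=8  'agacfbdb'
  #3 SA[3]=4  'agcbagacfbdb'
  #4 SA[4]=15  'b'
  #5 SA[5]=7  'bagacfbdb'
  #6 SA[6]=13  'bdb'
  #7 SA[7]=3  'cagcbagacfbdb'
  #8 SA[8]=6  'cbagacfbdb'
  #9 SA[9]=11  'cfbdb'
  #10 SA[10]=14  'db'
  #11 SA[11]=12  'fbdb'
  #12 SA[12]=1  'fgcagcbagacfbdb'
  #13 SA[13]=9  'gacfbdb'
  #14 SA[14]=2  'gcagcbagacfbdb'
  #15 SA[15]=5  'gcbagacfbdb'

SA = [10, 0, 8, 4, 15, 7, 13, 3, 6, 11, 14, 12, 1, 9, 2, 5]
rank  pair      lcp
   1  s[10:],s[0:]  1  'a'
   2  s[0:],s[8:]  1  'a'
   3  s[8:],s[4:]  2  'ag'
   4  s[4:],s[15:]  0  ''
   5  s[15:],s[7:]  1  'b'
   6  s[7:],s[13:]  1  'b'
   7  s[13:],s[3:]  0  ''
   8  s[3:],s[6:]  1  'c'
   9  s[6:],s[11:]  1  'c'
  10  s[11:],s[14:]  0  ''
  11  s[14:],s[12:]  0  ''
  12  s[12:],s[1:]  1  'f'
  13  s[1:],s[9:]  0  ''
  14  s[9:],s[2:]  1  'g'
  15  s[2:],s[5:]  2  'gc'

[0, 1, 1, 2, 0, 1, 1, 0, 1, 1, 0, 0, 1, 0, 1, 2]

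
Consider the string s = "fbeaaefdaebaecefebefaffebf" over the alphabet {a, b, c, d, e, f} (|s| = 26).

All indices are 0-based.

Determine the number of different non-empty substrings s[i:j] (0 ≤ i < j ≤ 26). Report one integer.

rank | idx | suffix
   0 |   3 | aaefdaebaecefebefaffebf
   1 |   8 | aebaecefebefaffebf
   2 |  11 | aecefebefaffebf
   3 |   4 | aefdaebaecefebefaffebf
   4 |  20 | affebf
   5 |  10 | baecefebefaffebf
   6 |   1 | beaaefdaebaecefebefaffebf
   7 |  17 | befaffebf
   8 |  24 | bf
   9 |  13 | cefebefaffebf
  10 |   7 | daebaecefebefaffebf
  11 |   2 | eaaefdaebaecefebefaffebf
  12 |   9 | ebaecefebefaffebf
  13 |  16 | ebefaffebf
  14 |  23 | ebf
  15 |  12 | ecefebefaffebf
  16 |  18 | efaffebf
  17 |   5 | efdaebaecefebefaffebf
  18 |  14 | efebefaffebf
  19 |  25 | f
  20 |  19 | faffebf
  21 |   0 | fbeaaefdaebaecefebefaffebf
  22 |   6 | fdaebaecefebefaffebf
  23 |  15 | febefaffebf
  24 |  22 | febf
  25 |  21 | ffebf

SA = [3, 8, 11, 4, 20, 10, 1, 17, 24, 13, 7, 2, 9, 16, 23, 12, 18, 5, 14, 25, 19, 0, 6, 15, 22, 21]
rank  pair      lcp
   1  s[3:],s[8:]  1  'a'
   2  s[8:],s[11:]  2  'ae'
   3  s[11:],s[4:]  2  'ae'
   4  s[4:],s[20:]  1  'a'
   5  s[20:],s[10:]  0  ''
   6  s[10:],s[1:]  1  'b'
   7  s[1:],s[17:]  2  'be'
   8  s[17:],s[24:]  1  'b'
   9  s[24:],s[13:]  0  ''
  10  s[13:],s[7:]  0  ''
  11  s[7:],s[2:]  0  ''
  12  s[2:],s[9:]  1  'e'
  13  s[9:],s[16:]  2  'eb'
  14  s[16:],s[23:]  2  'eb'
  15  s[23:],s[12:]  1  'e'
  16  s[12:],s[18:]  1  'e'
  17  s[18:],s[5:]  2  'ef'
  18  s[5:],s[14:]  2  'ef'
  19  s[14:],s[25:]  0  ''
  20  s[25:],s[19:]  1  'f'
  21  s[19:],s[0:]  1  'f'
  22  s[0:],s[6:]  1  'f'
  23  s[6:],s[15:]  1  'f'
  24  s[15:],s[22:]  3  'feb'
  25  s[22:],s[21:]  1  'f'

n(n+1)/2 = 26·27/2 = 351
Σ LCP = 0 + 1 + 2 + 2 + 1 + 0 + 1 + 2 + 1 + 0 + 0 + 0 + 1 + 2 + 2 + 1 + 1 + 2 + 2 + 0 + 1 + 1 + 1 + 1 + 3 + 1 = 29
distinct = 351 − 29 = 322

322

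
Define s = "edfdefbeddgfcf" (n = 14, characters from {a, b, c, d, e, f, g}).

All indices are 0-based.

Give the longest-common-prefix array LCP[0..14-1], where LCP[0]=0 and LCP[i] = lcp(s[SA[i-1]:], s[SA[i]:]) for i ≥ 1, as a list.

[0, 0, 0, 1, 1, 1, 0, 2, 1, 0, 1, 1, 1, 0]

rank→(start, suffix):
  0 → (6, 'beddgfcf')
  1 → (12, 'cf')
  2 → (8, 'ddgfcf')
  3 → (3, 'defbeddgfcf')
  4 → (1, 'dfdefbeddgfcf')
  5 → (9, 'dgfcf')
  6 → (7, 'eddgfcf')
  7 → (0, 'edfdefbeddgfcf')
  8 → (4, 'efbeddgfcf')
  9 → (13, 'f')
  10 → (5, 'fbeddgfcf')
  11 → (11, 'fcf')
  12 → (2, 'fdefbeddgfcf')
  13 → (10, 'gfcf')

SA = [6, 12, 8, 3, 1, 9, 7, 0, 4, 13, 5, 11, 2, 10]
[i] adj suffixes → lcp
  [1] 6/12 → 0 ('')
  [2] 12/8 → 0 ('')
  [3] 8/3 → 1 ('d')
  [4] 3/1 → 1 ('d')
  [5] 1/9 → 1 ('d')
  [6] 9/7 → 0 ('')
  [7] 7/0 → 2 ('ed')
  [8] 0/4 → 1 ('e')
  [9] 4/13 → 0 ('')
  [10] 13/5 → 1 ('f')
  [11] 5/11 → 1 ('f')
  [12] 11/2 → 1 ('f')
  [13] 2/10 → 0 ('')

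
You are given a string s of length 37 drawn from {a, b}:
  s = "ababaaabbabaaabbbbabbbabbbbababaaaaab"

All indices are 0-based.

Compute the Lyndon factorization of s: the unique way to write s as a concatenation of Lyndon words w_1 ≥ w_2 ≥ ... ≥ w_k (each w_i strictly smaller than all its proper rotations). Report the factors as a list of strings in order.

["ab", "ab", "aaabbabaaabbbbabbbabbbbabab", "aaaaab"]

emit factor 1: 'ab' (i=0, period=2)
emit factor 2: 'ab' (i=2, period=2)
emit factor 3: 'aaabbabaaabbbbabbbabbbbabab' (i=4, period=27)
emit factor 4: 'aaaaab' (i=31, period=6)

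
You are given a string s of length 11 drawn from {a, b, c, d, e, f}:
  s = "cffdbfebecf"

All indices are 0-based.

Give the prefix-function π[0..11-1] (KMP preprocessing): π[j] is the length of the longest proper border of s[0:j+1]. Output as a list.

[0, 0, 0, 0, 0, 0, 0, 0, 0, 1, 2]

π[0] = 0
j=1 s[j]='f': π[1]=0 (border '')
j=2 s[j]='f': π[2]=0 (border '')
j=3 s[j]='d': π[3]=0 (border '')
j=4 s[j]='b': π[4]=0 (border '')
j=5 s[j]='f': π[5]=0 (border '')
j=6 s[j]='e': π[6]=0 (border '')
j=7 s[j]='b': π[7]=0 (border '')
j=8 s[j]='e': π[8]=0 (border '')
j=9 s[j]='c': π[9]=1 (border 'c')
j=10 s[j]='f': π[10]=2 (border 'cf')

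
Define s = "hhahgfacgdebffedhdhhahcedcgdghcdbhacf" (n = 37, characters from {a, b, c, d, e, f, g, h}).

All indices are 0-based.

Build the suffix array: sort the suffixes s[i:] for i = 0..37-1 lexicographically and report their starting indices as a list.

[34, 6, 20, 2, 11, 32, 30, 22, 35, 7, 25, 31, 24, 9, 27, 15, 17, 10, 23, 14, 36, 5, 13, 12, 8, 26, 4, 28, 33, 19, 1, 29, 21, 16, 3, 18, 0]

rank | idx | suffix
   0 |  34 | acf
   1 |   6 | acgdebffedhdhhahcedcgdghcdbhacf
   2 |  20 | ahcedcgdghcdbhacf
   3 |   2 | ahgfacgdebffedhdhhahcedcgdghcdbhacf
   4 |  11 | bffedhdhhahcedcgdghcdbhacf
   5 |  32 | bhacf
   6 |  30 | cdbhacf
   7 |  22 | cedcgdghcdbhacf
   8 |  35 | cf
   9 |   7 | cgdebffedhdhhahcedcgdghcdbhacf
  10 |  25 | cgdghcdbhacf
  11 |  31 | dbhacf
  12 |  24 | dcgdghcdbhacf
  13 |   9 | debffedhdhhahcedcgdghcdbhacf
  14 |  27 | dghcdbhacf
  15 |  15 | dhdhhahcedcgdghcdbhacf
  16 |  17 | dhhahcedcgdghcdbhacf
  17 |  10 | ebffedhdhhahcedcgdghcdbhacf
  18 |  23 | edcgdghcdbhacf
  19 |  14 | edhdhhahcedcgdghcdbhacf
  20 |  36 | f
  21 |   5 | facgdebffedhdhhahcedcgdghcdbhacf
  22 |  13 | fedhdhhahcedcgdghcdbhacf
  23 |  12 | ffedhdhhahcedcgdghcdbhacf
  24 |   8 | gdebffedhdhhahcedcgdghcdbhacf
  25 |  26 | gdghcdbhacf
  26 |   4 | gfacgdebffedhdhhahcedcgdghcdbhacf
  27 |  28 | ghcdbhacf
  28 |  33 | hacf
  29 |  19 | hahcedcgdghcdbhacf
  30 |   1 | hahgfacgdebffedhdhhahcedcgdghcdbhacf
  31 |  29 | hcdbhacf
  32 |  21 | hcedcgdghcdbhacf
  33 |  16 | hdhhahcedcgdghcdbhacf
  34 |   3 | hgfacgdebffedhdhhahcedcgdghcdbhacf
  35 |  18 | hhahcedcgdghcdbhacf
  36 |   0 | hhahgfacgdebffedhdhhahcedcgdghcdbhacf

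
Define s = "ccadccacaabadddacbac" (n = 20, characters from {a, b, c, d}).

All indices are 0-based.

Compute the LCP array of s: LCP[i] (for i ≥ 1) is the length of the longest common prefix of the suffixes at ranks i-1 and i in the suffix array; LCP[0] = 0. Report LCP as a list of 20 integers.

sorted suffixes:
  #0 SA[0]=8  'aabadddacbac'
  #1 SA[1]=9  'abadddacbac'
  #2 SA[2]=18  'ac'
  #3 SA[3]=6  'acaabadddacbac'
  #4 SA[4]=15  'acbac'
  #5 SA[5]=2  'adccacaabadddacbac'
  #6 SA[6]=11  'adddacbac'
  #7 SA[7]=17  'bac'
  #8 SA[8]=10  'badddacbac'
  #9 SA[9]=19  'c'
  #10 SA[10]=7  'caabadddacbac'
  #11 SA[11]=5  'cacaabadddacbac'
  #12 SA[12]=1  'cadccacaabadddacbac'
  #13 SA[13]=16  'cbac'
  #14 SA[14]=4  'ccacaabadddacbac'
  #15 SA[15]=0  'ccadccacaabadddacbac'
  #16 SA[16]=14  'dacbac'
  #17 SA[17]=3  'dccacaabadddacbac'
  #18 SA[18]=13  'ddacbac'
  #19 SA[19]=12  'dddacbac'

SA = [8, 9, 18, 6, 15, 2, 11, 17, 10, 19, 7, 5, 1, 16, 4, 0, 14, 3, 13, 12]
rank  pair      lcp
   1  s[8:],s[9:]  1  'a'
   2  s[9:],s[18:]  1  'a'
   3  s[18:],s[6:]  2  'ac'
   4  s[6:],s[15:]  2  'ac'
   5  s[15:],s[2:]  1  'a'
   6  s[2:],s[11:]  2  'ad'
   7  s[11:],s[17:]  0  ''
   8  s[17:],s[10:]  2  'ba'
   9  s[10:],s[19:]  0  ''
  10  s[19:],s[7:]  1  'c'
  11  s[7:],s[5:]  2  'ca'
  12  s[5:],s[1:]  2  'ca'
  13  s[1:],s[16:]  1  'c'
  14  s[16:],s[4:]  1  'c'
  15  s[4:],s[0:]  3  'cca'
  16  s[0:],s[14:]  0  ''
  17  s[14:],s[3:]  1  'd'
  18  s[3:],s[13:]  1  'd'
  19  s[13:],s[12:]  2  'dd'

[0, 1, 1, 2, 2, 1, 2, 0, 2, 0, 1, 2, 2, 1, 1, 3, 0, 1, 1, 2]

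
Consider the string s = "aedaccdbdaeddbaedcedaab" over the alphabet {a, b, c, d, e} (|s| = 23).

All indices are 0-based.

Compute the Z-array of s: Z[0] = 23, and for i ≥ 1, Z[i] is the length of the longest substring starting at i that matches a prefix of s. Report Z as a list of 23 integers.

Z[0]=23
i=1: outside box; Z[1]=0
i=2: outside box; Z[2]=0
i=3: outside box; Z[3]=1 grow→box=[3,4)
i=4: outside box; Z[4]=0
i=5: outside box; Z[5]=0
i=6: outside box; Z[6]=0
i=7: outside box; Z[7]=0
i=8: outside box; Z[8]=0
i=9: outside box; Z[9]=3 grow→box=[9,12)
i=10: min(r-i=2, Z[1]=0)=0; Z[10]=0
i=11: min(r-i=1, Z[2]=0)=0; Z[11]=0
i=12: outside box; Z[12]=0
i=13: outside box; Z[13]=0
i=14: outside box; Z[14]=3 grow→box=[14,17)
i=15: min(r-i=2, Z[1]=0)=0; Z[15]=0
i=16: min(r-i=1, Z[2]=0)=0; Z[16]=0
i=17: outside box; Z[17]=0
i=18: outside box; Z[18]=0
i=19: outside box; Z[19]=0
i=20: outside box; Z[20]=1 grow→box=[20,21)
i=21: outside box; Z[21]=1 grow→box=[21,22)
i=22: outside box; Z[22]=0

[23, 0, 0, 1, 0, 0, 0, 0, 0, 3, 0, 0, 0, 0, 3, 0, 0, 0, 0, 0, 1, 1, 0]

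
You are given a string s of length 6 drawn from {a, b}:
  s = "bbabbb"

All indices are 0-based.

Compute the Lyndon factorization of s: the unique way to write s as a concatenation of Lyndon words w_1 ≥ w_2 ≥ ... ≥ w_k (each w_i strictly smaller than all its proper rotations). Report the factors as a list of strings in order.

["b", "b", "abbb"]

emit factor 1: 'b' (i=0, period=1)
emit factor 2: 'b' (i=1, period=1)
emit factor 3: 'abbb' (i=2, period=4)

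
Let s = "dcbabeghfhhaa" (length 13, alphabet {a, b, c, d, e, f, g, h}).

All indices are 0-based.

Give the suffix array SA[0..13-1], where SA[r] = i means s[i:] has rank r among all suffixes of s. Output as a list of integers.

[12, 11, 3, 2, 4, 1, 0, 5, 8, 6, 10, 7, 9]

sorted suffixes:
  #0 SA[0]=12  'a'
  #1 SA[1]=11  'aa'
  #2 SA[2]=3  'abeghfhhaa'
  #3 SA[3]=2  'babeghfhhaa'
  #4 SA[4]=4  'beghfhhaa'
  #5 SA[5]=1  'cbabeghfhhaa'
  #6 SA[6]=0  'dcbabeghfhhaa'
  #7 SA[7]=5  'eghfhhaa'
  #8 SA[8]=8  'fhhaa'
  #9 SA[9]=6  'ghfhhaa'
  #10 SA[10]=10  'haa'
  #11 SA[11]=7  'hfhhaa'
  #12 SA[12]=9  'hhaa'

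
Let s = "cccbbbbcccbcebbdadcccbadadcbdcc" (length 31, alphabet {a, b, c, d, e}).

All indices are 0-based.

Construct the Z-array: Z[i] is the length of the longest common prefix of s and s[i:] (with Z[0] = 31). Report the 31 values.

[31, 2, 1, 0, 0, 0, 0, 4, 2, 1, 0, 1, 0, 0, 0, 0, 0, 0, 4, 2, 1, 0, 0, 0, 0, 0, 1, 0, 0, 2, 1]

Z[0]=31
i=1: fresh scan; Z[1]=2 grow→box=[1,3)
i=2: min(r-i=1, Z[1]=2)=1; Z[2]=1
i=3: fresh scan; Z[3]=0
i=4: fresh scan; Z[4]=0
i=5: fresh scan; Z[5]=0
i=6: fresh scan; Z[6]=0
i=7: fresh scan; Z[7]=4 grow→box=[7,11)
i=8: min(r-i=3, Z[1]=2)=2; Z[8]=2
i=9: min(r-i=2, Z[2]=1)=1; Z[9]=1
i=10: min(r-i=1, Z[3]=0)=0; Z[10]=0
i=11: fresh scan; Z[11]=1 grow→box=[11,12)
i=12: fresh scan; Z[12]=0
i=13: fresh scan; Z[13]=0
i=14: fresh scan; Z[14]=0
i=15: fresh scan; Z[15]=0
i=16: fresh scan; Z[16]=0
i=17: fresh scan; Z[17]=0
i=18: fresh scan; Z[18]=4 grow→box=[18,22)
i=19: min(r-i=3, Z[1]=2)=2; Z[19]=2
i=20: min(r-i=2, Z[2]=1)=1; Z[20]=1
i=21: min(r-i=1, Z[3]=0)=0; Z[21]=0
i=22: fresh scan; Z[22]=0
i=23: fresh scan; Z[23]=0
i=24: fresh scan; Z[24]=0
i=25: fresh scan; Z[25]=0
i=26: fresh scan; Z[26]=1 grow→box=[26,27)
i=27: fresh scan; Z[27]=0
i=28: fresh scan; Z[28]=0
i=29: fresh scan; Z[29]=2 grow→box=[29,31)
i=30: min(r-i=1, Z[1]=2)=1; Z[30]=1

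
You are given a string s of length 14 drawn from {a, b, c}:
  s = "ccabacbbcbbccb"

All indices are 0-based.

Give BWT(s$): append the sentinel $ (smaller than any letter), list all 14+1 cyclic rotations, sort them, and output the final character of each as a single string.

bcbcaccbbccab$b

rank  rotation         last
    0  $ccabacbbcbbccb  b
    1  abacbbcbbccb$cc  c
    2  acbbcbbccb$ccab  b
    3  b$ccabacbbcbbcc  c
    4  bacbbcbbccb$cca  a
    5  bbcbbccb$ccabac  c
    6  bbccb$ccabacbbc  c
    7  bcbbccb$ccabacb  b
    8  bccb$ccabacbbcb  b
    9  cabacbbcbbccb$c  c
   10  cb$ccabacbbcbbc  c
   11  cbbcbbccb$ccaba  a
   12  cbbccb$ccabacbb  b
   13  ccabacbbcbbccb$  $
   14  ccb$ccabacbbcbb  b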